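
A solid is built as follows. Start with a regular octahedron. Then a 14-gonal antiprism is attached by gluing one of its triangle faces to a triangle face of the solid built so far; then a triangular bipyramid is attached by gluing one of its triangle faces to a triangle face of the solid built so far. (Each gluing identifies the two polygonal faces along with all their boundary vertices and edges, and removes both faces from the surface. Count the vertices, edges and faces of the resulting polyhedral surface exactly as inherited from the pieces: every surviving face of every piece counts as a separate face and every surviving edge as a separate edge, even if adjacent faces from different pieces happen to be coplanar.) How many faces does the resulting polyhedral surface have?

40

A regular octahedron: V=6, E=12, F=8.
Attach a 14-gonal antiprism (V=28, E=56, F=30) along a 3-gon: merge 3 vertices and 3 edges, delete both glued faces → V=31, E=65, F=36.
Attach a triangular bipyramid (V=5, E=9, F=6) along a 3-gon: merge 3 vertices and 3 edges, delete both glued faces → V=33, E=71, F=40.
Check: V − E + F = 33 − 71 + 40 = 2.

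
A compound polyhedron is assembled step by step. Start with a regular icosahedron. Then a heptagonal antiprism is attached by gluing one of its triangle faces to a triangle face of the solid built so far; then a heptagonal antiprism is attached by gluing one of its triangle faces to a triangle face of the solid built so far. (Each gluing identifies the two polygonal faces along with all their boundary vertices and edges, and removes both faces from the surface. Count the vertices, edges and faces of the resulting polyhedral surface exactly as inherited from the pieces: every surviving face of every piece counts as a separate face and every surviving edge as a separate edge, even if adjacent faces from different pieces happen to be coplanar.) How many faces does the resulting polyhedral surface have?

48

A regular icosahedron: V=12, E=30, F=20.
Attach a heptagonal antiprism (V=14, E=28, F=16) along a 3-gon: merge 3 vertices and 3 edges, delete both glued faces → V=23, E=55, F=34.
Attach a heptagonal antiprism (V=14, E=28, F=16) along a 3-gon: merge 3 vertices and 3 edges, delete both glued faces → V=34, E=80, F=48.
Check: V − E + F = 34 − 80 + 48 = 2.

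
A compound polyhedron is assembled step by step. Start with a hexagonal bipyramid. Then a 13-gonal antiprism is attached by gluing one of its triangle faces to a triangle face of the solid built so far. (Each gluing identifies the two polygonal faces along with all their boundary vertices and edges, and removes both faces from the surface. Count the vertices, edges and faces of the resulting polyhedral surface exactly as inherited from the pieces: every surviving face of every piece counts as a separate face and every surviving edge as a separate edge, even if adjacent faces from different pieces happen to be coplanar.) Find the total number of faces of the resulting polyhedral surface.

A hexagonal bipyramid: V=8, E=18, F=12.
Attach a 13-gonal antiprism (V=26, E=52, F=28) along a 3-gon: merge 3 vertices and 3 edges, delete both glued faces → V=31, E=67, F=38.
Check: V − E + F = 31 − 67 + 38 = 2.

38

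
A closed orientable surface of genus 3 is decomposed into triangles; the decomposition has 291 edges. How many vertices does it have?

93

χ = 2 − 2·3 = -4, and every face is a triangle so 3F = 2E.
F = 2E/3 = 194. Then V = -4 + E − F = -4 + 291 − 194 = 93.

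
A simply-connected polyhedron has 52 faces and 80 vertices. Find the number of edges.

130

Here V − E + F = 2.
E = V + F − (2) = 80 + 52 − (2) = 130.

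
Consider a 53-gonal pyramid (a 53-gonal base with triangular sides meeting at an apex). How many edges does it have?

106

A pyramid on an n-gon base has one n-gon and n triangles: V = 53 + 1 = 54, E = 2·53 = 106, F = 53 + 1 = 54.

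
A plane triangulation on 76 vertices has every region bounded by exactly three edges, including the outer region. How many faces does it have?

In a plane triangulation 3F = 2E and V − E + F = 2, so F = 2V − 4 = 2·76 − 4 = 148.

148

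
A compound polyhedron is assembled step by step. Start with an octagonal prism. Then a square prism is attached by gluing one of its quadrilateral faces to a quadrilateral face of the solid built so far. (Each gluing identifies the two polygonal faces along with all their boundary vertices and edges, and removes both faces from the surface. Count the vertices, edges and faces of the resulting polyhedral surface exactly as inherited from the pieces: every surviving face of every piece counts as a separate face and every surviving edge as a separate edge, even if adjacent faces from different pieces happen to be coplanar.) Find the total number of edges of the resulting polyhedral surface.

32

An octagonal prism: V=16, E=24, F=10.
Attach a square prism (V=8, E=12, F=6) along a 4-gon: merge 4 vertices and 4 edges, delete both glued faces → V=20, E=32, F=14.
Check: V − E + F = 20 − 32 + 14 = 2.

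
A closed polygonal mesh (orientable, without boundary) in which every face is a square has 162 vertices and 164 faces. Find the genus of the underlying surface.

Every face is a square, so 2E = 4·164 = 656, giving E = 328.
χ = V − E + F = 162 − 328 + 164 = -2.
For a closed orientable surface χ = 2 − 2g, so g = (2 − (-2))/2 = 2.

2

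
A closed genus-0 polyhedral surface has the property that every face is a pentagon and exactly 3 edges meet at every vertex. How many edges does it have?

Each face has 5 edges and each edge borders two faces, so 2E = 5F.
Each vertex has degree 3, so 3V = 2E and hence V = 5F/3.
Euler: V − E + F = 2 ⇒ (5F/3) − (5F/2) + F = 2.
Multiply by 6: (10 − 15 + 6)F = 12, i.e. 1F = 12.
So F = 12, E = 5·12/2 = 30, V = 5·12/3 = 20.

30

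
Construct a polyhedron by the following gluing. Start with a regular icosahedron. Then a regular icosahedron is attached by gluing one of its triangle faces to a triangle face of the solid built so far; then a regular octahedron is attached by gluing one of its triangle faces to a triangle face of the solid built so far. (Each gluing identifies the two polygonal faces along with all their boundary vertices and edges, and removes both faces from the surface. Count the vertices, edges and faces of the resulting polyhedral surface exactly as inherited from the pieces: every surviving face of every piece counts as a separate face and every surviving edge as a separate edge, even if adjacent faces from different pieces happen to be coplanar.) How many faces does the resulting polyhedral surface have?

A regular icosahedron: V=12, E=30, F=20.
Attach a regular icosahedron (V=12, E=30, F=20) along a 3-gon: merge 3 vertices and 3 edges, delete both glued faces → V=21, E=57, F=38.
Attach a regular octahedron (V=6, E=12, F=8) along a 3-gon: merge 3 vertices and 3 edges, delete both glued faces → V=24, E=66, F=44.
Check: V − E + F = 24 − 66 + 44 = 2.

44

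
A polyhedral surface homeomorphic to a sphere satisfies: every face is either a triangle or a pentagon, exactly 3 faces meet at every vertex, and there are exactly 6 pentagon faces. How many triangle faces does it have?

Let x be the number of triangles; then F = 6 + x.
Edge–face incidences: 2E = 5·6 + 3·x = 30 + 3x.
Every vertex has degree 3, so 3V = 2E.
Euler: V − E + F = 2 ⇒ (2E)/3 − E + (6 + x) = 2.
Multiply by 6: 2·(2E) − 3·(2E) + 6·(6 + x) = 12, i.e. 36 + 6x − (30 + 3x) = 12.
Collecting terms: 3x + 6 = 12, so 3x = 6, so x = 2.
Then 2E = 30 + 3·2 = 36, so E = 18, V = 2E/3 = 12, F = 6 + 2 = 8.

2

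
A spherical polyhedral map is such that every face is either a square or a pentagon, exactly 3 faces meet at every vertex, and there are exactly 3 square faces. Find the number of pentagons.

6

Let x be the number of pentagons; then F = 3 + x.
Edge–face incidences: 2E = 4·3 + 5·x = 12 + 5x.
Every vertex has degree 3, so 3V = 2E.
Euler: V − E + F = 2 ⇒ (2E)/3 − E + (3 + x) = 2.
Multiply by 6: 2·(2E) − 3·(2E) + 6·(3 + x) = 12, i.e. 18 + 6x − (12 + 5x) = 12.
Collecting terms: x + 6 = 12, so x = 6.
Then 2E = 12 + 5·6 = 42, so E = 21, V = 2E/3 = 14, F = 3 + 6 = 9.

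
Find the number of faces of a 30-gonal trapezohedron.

The n-trapezohedron (dual of the n-antiprism) has V = 2·30 + 2 = 62, E = 4·30 = 120, F = 2·30 = 60.

60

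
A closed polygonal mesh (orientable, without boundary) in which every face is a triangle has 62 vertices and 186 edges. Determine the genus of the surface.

Every face is a triangle and each edge borders two faces, so 3F = 2·186, giving F = 124.
χ = V − E + F = 62 − 186 + 124 = 0.
For a closed orientable surface χ = 2 − 2g, so g = (2 − (0))/2 = 1.

1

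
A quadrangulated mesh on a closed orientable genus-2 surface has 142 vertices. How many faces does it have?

144

χ = 2 − 2·2 = -2, and every face is a square so 4F = 2E.
V − E + F = -2 with E = 4F/2 gives 142 − (4/2 − 1)·F = -2, so F = 144 and E = 288.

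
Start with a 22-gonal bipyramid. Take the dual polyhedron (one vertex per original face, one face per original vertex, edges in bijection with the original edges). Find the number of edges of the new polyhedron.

66

The base solid has V = 24, E = 66, F = 44.
The dual swaps V and F and preserves E: V′ = F = 44, E′ = E = 66, F′ = V = 24.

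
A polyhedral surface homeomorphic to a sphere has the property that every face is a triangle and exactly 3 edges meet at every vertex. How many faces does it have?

Each face has 3 edges and each edge borders two faces, so 2E = 3F.
Each vertex has degree 3, so 3V = 2E and hence V = 3F/3.
Euler: V − E + F = 2 ⇒ (3F/3) − (3F/2) + F = 2.
Multiply by 6: (6 − 9 + 6)F = 12, i.e. 3F = 12.
So F = 4, E = 3·4/2 = 6, V = 3·4/3 = 4.

4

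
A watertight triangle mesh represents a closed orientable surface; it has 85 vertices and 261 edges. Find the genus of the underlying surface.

2

Every face is a triangle and each edge borders two faces, so 3F = 2·261, giving F = 174.
χ = V − E + F = 85 − 261 + 174 = -2.
For a closed orientable surface χ = 2 − 2g, so g = (2 − (-2))/2 = 2.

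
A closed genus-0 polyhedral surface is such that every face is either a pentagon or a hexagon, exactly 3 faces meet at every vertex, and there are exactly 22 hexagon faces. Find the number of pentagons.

12

Let x be the number of pentagons; then F = 22 + x.
Edge–face incidences: 2E = 6·22 + 5·x = 132 + 5x.
Every vertex has degree 3, so 3V = 2E.
Euler: V − E + F = 2 ⇒ (2E)/3 − E + (22 + x) = 2.
Multiply by 6: 2·(2E) − 3·(2E) + 6·(22 + x) = 12, i.e. 132 + 6x − (132 + 5x) = 12.
Collecting terms: x = 12.
Then 2E = 132 + 5·12 = 192, so E = 96, V = 2E/3 = 64, F = 22 + 12 = 34.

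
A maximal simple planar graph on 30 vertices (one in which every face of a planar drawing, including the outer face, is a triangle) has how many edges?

84

In a plane triangulation 3F = 2E and V − E + F = 2, so E = 3V − 6 = 3·30 − 6 = 84.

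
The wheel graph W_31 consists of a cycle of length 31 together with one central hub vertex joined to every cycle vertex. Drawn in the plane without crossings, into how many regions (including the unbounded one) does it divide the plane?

32

W_31 has V = 31 + 1 = 32 vertices and E = 2·31 = 62 edges.
By Euler's formula F = 2 − V + E = 2 − 32 + 62 = 32.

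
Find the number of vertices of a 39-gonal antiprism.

An antiprism on an n-gon has two n-gon caps and 2n triangles: V = 2·39 = 78, E = 4·39 = 156, F = 2·39 + 2 = 80.

78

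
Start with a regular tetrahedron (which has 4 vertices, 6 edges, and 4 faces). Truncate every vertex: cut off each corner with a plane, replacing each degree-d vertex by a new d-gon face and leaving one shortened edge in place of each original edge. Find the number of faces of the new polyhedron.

Truncation replaces each original edge-end by a new vertex, so V′ = 2E = 12.
Each original edge survives, and each old vertex of degree d contributes d new edges; summing degrees gives Σd = 2E, so E′ = E + 2E = 3E = 18.
Each original face survives and each original vertex becomes one new face: F′ = F + V = 8.

8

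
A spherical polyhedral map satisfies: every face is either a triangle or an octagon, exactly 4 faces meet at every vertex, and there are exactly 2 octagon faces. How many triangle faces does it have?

16

Let x be the number of triangles; then F = 2 + x.
Edge–face incidences: 2E = 8·2 + 3·x = 16 + 3x.
Every vertex has degree 4, so 4V = 2E.
Euler: V − E + F = 2 ⇒ (2E)/4 − E + (2 + x) = 2.
Multiply by 8: 2·(2E) − 4·(2E) + 8·(2 + x) = 16, i.e. 16 + 8x − 2·(16 + 3x) = 16.
Collecting terms: 2x − 16 = 16, so 2x = 32, so x = 16.
Then 2E = 16 + 3·16 = 64, so E = 32, V = 2E/4 = 16, F = 2 + 16 = 18.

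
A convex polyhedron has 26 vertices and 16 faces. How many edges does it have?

Here V − E + F = 2.
E = V + F − (2) = 26 + 16 − (2) = 40.

40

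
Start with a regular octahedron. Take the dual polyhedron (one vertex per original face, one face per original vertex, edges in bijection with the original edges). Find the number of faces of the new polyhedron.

The base solid has V = 6, E = 12, F = 8.
The dual swaps V and F and preserves E: V′ = F = 8, E′ = E = 12, F′ = V = 6.

6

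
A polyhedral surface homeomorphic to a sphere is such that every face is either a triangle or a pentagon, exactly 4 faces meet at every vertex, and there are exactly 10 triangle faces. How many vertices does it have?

Let x be the number of pentagons; then F = 10 + x.
Edge–face incidences: 2E = 3·10 + 5·x = 30 + 5x.
Every vertex has degree 4, so 4V = 2E.
Euler: V − E + F = 2 ⇒ (2E)/4 − E + (10 + x) = 2.
Multiply by 8: 2·(2E) − 4·(2E) + 8·(10 + x) = 16, i.e. 80 + 8x − 2·(30 + 5x) = 16.
Collecting terms: −2x + 20 = 16, so −2x = −4, so x = 2.
Then 2E = 30 + 5·2 = 40, so E = 20, V = 2E/4 = 10, F = 10 + 2 = 12.

10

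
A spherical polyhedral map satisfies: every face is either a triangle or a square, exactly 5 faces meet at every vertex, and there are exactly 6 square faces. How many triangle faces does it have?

32

Let x be the number of triangles; then F = 6 + x.
Edge–face incidences: 2E = 4·6 + 3·x = 24 + 3x.
Every vertex has degree 5, so 5V = 2E.
Euler: V − E + F = 2 ⇒ (2E)/5 − E + (6 + x) = 2.
Multiply by 10: 2·(2E) − 5·(2E) + 10·(6 + x) = 20, i.e. 60 + 10x − 3·(24 + 3x) = 20.
Collecting terms: x − 12 = 20, so x = 32.
Then 2E = 24 + 3·32 = 120, so E = 60, V = 2E/5 = 24, F = 6 + 32 = 38.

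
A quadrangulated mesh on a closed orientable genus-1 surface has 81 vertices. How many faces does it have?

81

χ = 2 − 2·1 = 0, and every face is a square so 4F = 2E.
V − E + F = 0 with E = 4F/2 gives 81 − (4/2 − 1)·F = 0, so F = 81 and E = 162.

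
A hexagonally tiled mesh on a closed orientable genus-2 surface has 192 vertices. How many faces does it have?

97

χ = 2 − 2·2 = -2, and every face is a hexagon so 6F = 2E.
V − E + F = -2 with E = 6F/2 gives 192 − (6/2 − 1)·F = -2, so F = 97 and E = 291.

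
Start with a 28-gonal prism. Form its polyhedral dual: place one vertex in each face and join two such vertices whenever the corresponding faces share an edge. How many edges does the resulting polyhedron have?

The base solid has V = 56, E = 84, F = 30.
The dual swaps V and F and preserves E: V′ = F = 30, E′ = E = 84, F′ = V = 56.

84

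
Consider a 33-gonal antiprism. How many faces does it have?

68

An antiprism on an n-gon has two n-gon caps and 2n triangles: V = 2·33 = 66, E = 4·33 = 132, F = 2·33 + 2 = 68.
Check: V − E + F = 66 − 132 + 68 = 2.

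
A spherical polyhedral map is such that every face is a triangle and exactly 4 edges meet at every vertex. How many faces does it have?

Each face has 3 edges and each edge borders two faces, so 2E = 3F.
Each vertex has degree 4, so 4V = 2E and hence V = 3F/4.
Euler: V − E + F = 2 ⇒ (3F/4) − (3F/2) + F = 2.
Multiply by 8: (6 − 12 + 8)F = 16, i.e. 2F = 16.
So F = 8, E = 3·8/2 = 12, V = 3·8/4 = 6.

8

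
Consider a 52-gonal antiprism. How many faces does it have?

106

An antiprism on an n-gon has two n-gon caps and 2n triangles: V = 2·52 = 104, E = 4·52 = 208, F = 2·52 + 2 = 106.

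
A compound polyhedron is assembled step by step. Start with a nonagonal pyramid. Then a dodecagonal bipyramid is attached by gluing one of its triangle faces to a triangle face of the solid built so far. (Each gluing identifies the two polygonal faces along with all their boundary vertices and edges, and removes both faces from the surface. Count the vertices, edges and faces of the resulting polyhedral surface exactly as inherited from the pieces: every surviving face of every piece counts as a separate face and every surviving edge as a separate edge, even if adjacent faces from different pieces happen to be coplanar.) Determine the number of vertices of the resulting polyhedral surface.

A nonagonal pyramid: V=10, E=18, F=10.
Attach a dodecagonal bipyramid (V=14, E=36, F=24) along a 3-gon: merge 3 vertices and 3 edges, delete both glued faces → V=21, E=51, F=32.
Check: V − E + F = 21 − 51 + 32 = 2.

21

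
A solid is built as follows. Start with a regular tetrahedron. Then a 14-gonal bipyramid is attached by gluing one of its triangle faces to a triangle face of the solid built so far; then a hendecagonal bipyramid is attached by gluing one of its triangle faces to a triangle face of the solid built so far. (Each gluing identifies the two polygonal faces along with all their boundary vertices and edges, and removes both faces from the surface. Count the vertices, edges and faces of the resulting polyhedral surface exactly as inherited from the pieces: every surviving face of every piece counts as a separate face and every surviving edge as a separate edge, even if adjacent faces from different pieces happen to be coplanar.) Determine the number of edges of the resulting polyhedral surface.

75

A regular tetrahedron: V=4, E=6, F=4.
Attach a 14-gonal bipyramid (V=16, E=42, F=28) along a 3-gon: merge 3 vertices and 3 edges, delete both glued faces → V=17, E=45, F=30.
Attach a hendecagonal bipyramid (V=13, E=33, F=22) along a 3-gon: merge 3 vertices and 3 edges, delete both glued faces → V=27, E=75, F=50.
Check: V − E + F = 27 − 75 + 50 = 2.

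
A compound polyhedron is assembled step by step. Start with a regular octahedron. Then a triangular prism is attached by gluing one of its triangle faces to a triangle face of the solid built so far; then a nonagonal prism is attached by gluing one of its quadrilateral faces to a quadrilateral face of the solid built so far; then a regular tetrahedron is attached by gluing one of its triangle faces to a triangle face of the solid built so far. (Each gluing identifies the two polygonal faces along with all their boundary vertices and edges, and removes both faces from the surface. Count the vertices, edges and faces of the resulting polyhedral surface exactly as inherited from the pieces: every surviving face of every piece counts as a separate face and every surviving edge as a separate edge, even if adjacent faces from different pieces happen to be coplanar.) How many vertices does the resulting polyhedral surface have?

24

A regular octahedron: V=6, E=12, F=8.
Attach a triangular prism (V=6, E=9, F=5) along a 3-gon: merge 3 vertices and 3 edges, delete both glued faces → V=9, E=18, F=11.
Attach a nonagonal prism (V=18, E=27, F=11) along a 4-gon: merge 4 vertices and 4 edges, delete both glued faces → V=23, E=41, F=20.
Attach a regular tetrahedron (V=4, E=6, F=4) along a 3-gon: merge 3 vertices and 3 edges, delete both glued faces → V=24, E=44, F=22.
Check: V − E + F = 24 − 44 + 22 = 2.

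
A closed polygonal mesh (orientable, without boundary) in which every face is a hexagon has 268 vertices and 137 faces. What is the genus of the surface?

Every face is a hexagon, so 2E = 6·137 = 822, giving E = 411.
χ = V − E + F = 268 − 411 + 137 = -6.
For a closed orientable surface χ = 2 − 2g, so g = (2 − (-6))/2 = 4.

4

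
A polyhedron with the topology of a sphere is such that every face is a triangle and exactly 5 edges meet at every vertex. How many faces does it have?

Each face has 3 edges and each edge borders two faces, so 2E = 3F.
Each vertex has degree 5, so 5V = 2E and hence V = 3F/5.
Euler: V − E + F = 2 ⇒ (3F/5) − (3F/2) + F = 2.
Multiply by 10: (6 − 15 + 10)F = 20, i.e. 1F = 20.
So F = 20, E = 3·20/2 = 30, V = 3·20/5 = 12.

20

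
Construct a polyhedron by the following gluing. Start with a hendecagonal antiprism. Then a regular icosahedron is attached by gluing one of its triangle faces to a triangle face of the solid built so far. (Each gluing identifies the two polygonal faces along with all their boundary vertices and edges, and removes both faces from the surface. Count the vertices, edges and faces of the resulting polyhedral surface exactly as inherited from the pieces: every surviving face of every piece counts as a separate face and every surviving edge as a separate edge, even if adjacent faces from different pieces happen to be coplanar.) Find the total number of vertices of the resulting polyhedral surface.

A hendecagonal antiprism: V=22, E=44, F=24.
Attach a regular icosahedron (V=12, E=30, F=20) along a 3-gon: merge 3 vertices and 3 edges, delete both glued faces → V=31, E=71, F=42.
Check: V − E + F = 31 − 71 + 42 = 2.

31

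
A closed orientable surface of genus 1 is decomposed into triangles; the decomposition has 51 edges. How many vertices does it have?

17

χ = 2 − 2·1 = 0, and every face is a triangle so 3F = 2E.
F = 2E/3 = 34. Then V = 0 + E − F = 0 + 51 − 34 = 17.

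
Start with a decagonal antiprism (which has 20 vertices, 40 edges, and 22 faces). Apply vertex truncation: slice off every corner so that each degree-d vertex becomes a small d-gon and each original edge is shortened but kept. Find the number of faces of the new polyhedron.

Truncation replaces each original edge-end by a new vertex, so V′ = 2E = 80.
Each original edge survives, and each old vertex of degree d contributes d new edges; summing degrees gives Σd = 2E, so E′ = E + 2E = 3E = 120.
Each original face survives and each original vertex becomes one new face: F′ = F + V = 42.

42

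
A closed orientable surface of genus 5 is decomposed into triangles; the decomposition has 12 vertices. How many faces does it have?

χ = 2 − 2·5 = -8, and every face is a triangle so 3F = 2E.
V − E + F = -8 with E = 3F/2 gives 12 − (3/2 − 1)·F = -8, so F = 40 and E = 60.

40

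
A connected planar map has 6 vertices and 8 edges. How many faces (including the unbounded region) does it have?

Euler's formula for a connected plane graph: V − E + F = 2, so F = 2 − 6 + 8 = 4.

4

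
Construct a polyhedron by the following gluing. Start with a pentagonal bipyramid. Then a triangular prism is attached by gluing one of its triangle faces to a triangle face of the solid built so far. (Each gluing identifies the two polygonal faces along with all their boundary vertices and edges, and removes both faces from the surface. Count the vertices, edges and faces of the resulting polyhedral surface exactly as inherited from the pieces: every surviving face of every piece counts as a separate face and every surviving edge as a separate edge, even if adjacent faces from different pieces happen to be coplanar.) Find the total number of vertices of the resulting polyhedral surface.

10

A pentagonal bipyramid: V=7, E=15, F=10.
Attach a triangular prism (V=6, E=9, F=5) along a 3-gon: merge 3 vertices and 3 edges, delete both glued faces → V=10, E=21, F=13.
Check: V − E + F = 10 − 21 + 13 = 2.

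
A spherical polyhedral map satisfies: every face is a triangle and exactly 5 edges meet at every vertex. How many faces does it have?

20

Each face has 3 edges and each edge borders two faces, so 2E = 3F.
Each vertex has degree 5, so 5V = 2E and hence V = 3F/5.
Euler: V − E + F = 2 ⇒ (3F/5) − (3F/2) + F = 2.
Multiply by 10: (6 − 15 + 10)F = 20, i.e. 1F = 20.
So F = 20, E = 3·20/2 = 30, V = 3·20/5 = 12.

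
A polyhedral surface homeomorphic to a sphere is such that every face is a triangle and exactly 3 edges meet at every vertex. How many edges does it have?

Each face has 3 edges and each edge borders two faces, so 2E = 3F.
Each vertex has degree 3, so 3V = 2E and hence V = 3F/3.
Euler: V − E + F = 2 ⇒ (3F/3) − (3F/2) + F = 2.
Multiply by 6: (6 − 9 + 6)F = 12, i.e. 3F = 12.
So F = 4, E = 3·4/2 = 6, V = 3·4/3 = 4.

6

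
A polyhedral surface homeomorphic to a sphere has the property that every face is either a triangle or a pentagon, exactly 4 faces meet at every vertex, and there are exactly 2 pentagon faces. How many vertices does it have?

10

Let x be the number of triangles; then F = 2 + x.
Edge–face incidences: 2E = 5·2 + 3·x = 10 + 3x.
Every vertex has degree 4, so 4V = 2E.
Euler: V − E + F = 2 ⇒ (2E)/4 − E + (2 + x) = 2.
Multiply by 8: 2·(2E) − 4·(2E) + 8·(2 + x) = 16, i.e. 16 + 8x − 2·(10 + 3x) = 16.
Collecting terms: 2x − 4 = 16, so 2x = 20, so x = 10.
Then 2E = 10 + 3·10 = 40, so E = 20, V = 2E/4 = 10, F = 2 + 10 = 12.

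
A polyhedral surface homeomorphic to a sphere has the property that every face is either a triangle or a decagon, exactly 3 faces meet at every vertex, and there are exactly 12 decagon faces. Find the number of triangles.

Let x be the number of triangles; then F = 12 + x.
Edge–face incidences: 2E = 10·12 + 3·x = 120 + 3x.
Every vertex has degree 3, so 3V = 2E.
Euler: V − E + F = 2 ⇒ (2E)/3 − E + (12 + x) = 2.
Multiply by 6: 2·(2E) − 3·(2E) + 6·(12 + x) = 12, i.e. 72 + 6x − (120 + 3x) = 12.
Collecting terms: 3x − 48 = 12, so 3x = 60, so x = 20.
Then 2E = 120 + 3·20 = 180, so E = 90, V = 2E/3 = 60, F = 12 + 20 = 32.

20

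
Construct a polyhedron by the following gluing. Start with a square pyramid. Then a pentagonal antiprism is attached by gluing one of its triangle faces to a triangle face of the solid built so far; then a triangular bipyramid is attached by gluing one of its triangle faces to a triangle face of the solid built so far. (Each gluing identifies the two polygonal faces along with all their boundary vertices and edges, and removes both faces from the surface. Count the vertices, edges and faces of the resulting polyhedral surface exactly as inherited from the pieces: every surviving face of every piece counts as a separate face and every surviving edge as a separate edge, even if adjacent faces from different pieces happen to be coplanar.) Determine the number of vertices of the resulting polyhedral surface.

A square pyramid: V=5, E=8, F=5.
Attach a pentagonal antiprism (V=10, E=20, F=12) along a 3-gon: merge 3 vertices and 3 edges, delete both glued faces → V=12, E=25, F=15.
Attach a triangular bipyramid (V=5, E=9, F=6) along a 3-gon: merge 3 vertices and 3 edges, delete both glued faces → V=14, E=31, F=19.
Check: V − E + F = 14 − 31 + 19 = 2.

14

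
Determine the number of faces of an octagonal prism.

10

A prism on an n-gon has two n-gon bases and n rectangular sides: V = 2·8 = 16, E = 3·8 = 24, F = 8 + 2 = 10.
Check: V − E + F = 16 − 24 + 10 = 2.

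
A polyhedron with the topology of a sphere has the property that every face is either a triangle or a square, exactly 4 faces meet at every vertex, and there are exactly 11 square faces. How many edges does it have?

34

Let x be the number of triangles; then F = 11 + x.
Edge–face incidences: 2E = 4·11 + 3·x = 44 + 3x.
Every vertex has degree 4, so 4V = 2E.
Euler: V − E + F = 2 ⇒ (2E)/4 − E + (11 + x) = 2.
Multiply by 8: 2·(2E) − 4·(2E) + 8·(11 + x) = 16, i.e. 88 + 8x − 2·(44 + 3x) = 16.
Collecting terms: 2x = 16, so x = 8.
Then 2E = 44 + 3·8 = 68, so E = 34, V = 2E/4 = 17, F = 11 + 8 = 19.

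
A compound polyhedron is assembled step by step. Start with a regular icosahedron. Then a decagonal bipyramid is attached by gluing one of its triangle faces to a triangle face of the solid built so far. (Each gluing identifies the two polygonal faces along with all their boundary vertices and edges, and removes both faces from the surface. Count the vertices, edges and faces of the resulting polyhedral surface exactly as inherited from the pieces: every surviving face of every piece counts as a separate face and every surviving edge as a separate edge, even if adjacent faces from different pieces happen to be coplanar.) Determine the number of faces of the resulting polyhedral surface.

A regular icosahedron: V=12, E=30, F=20.
Attach a decagonal bipyramid (V=12, E=30, F=20) along a 3-gon: merge 3 vertices and 3 edges, delete both glued faces → V=21, E=57, F=38.
Check: V − E + F = 21 − 57 + 38 = 2.

38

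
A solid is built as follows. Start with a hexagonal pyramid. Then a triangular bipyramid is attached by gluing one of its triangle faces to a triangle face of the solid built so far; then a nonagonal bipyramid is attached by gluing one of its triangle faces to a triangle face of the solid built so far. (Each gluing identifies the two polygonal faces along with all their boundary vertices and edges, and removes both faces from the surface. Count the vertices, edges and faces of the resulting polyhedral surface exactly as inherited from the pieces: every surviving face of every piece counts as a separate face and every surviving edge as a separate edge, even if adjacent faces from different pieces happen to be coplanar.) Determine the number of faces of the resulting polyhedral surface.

27

A hexagonal pyramid: V=7, E=12, F=7.
Attach a triangular bipyramid (V=5, E=9, F=6) along a 3-gon: merge 3 vertices and 3 edges, delete both glued faces → V=9, E=18, F=11.
Attach a nonagonal bipyramid (V=11, E=27, F=18) along a 3-gon: merge 3 vertices and 3 edges, delete both glued faces → V=17, E=42, F=27.
Check: V − E + F = 17 − 42 + 27 = 2.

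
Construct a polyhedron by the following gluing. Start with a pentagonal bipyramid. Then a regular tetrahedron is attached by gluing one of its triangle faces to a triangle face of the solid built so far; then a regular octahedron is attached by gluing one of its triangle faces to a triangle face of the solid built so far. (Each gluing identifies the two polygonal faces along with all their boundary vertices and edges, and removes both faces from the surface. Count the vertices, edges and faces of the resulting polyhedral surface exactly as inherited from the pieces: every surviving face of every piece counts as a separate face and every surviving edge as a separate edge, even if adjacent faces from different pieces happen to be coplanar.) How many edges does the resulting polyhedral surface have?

27

A pentagonal bipyramid: V=7, E=15, F=10.
Attach a regular tetrahedron (V=4, E=6, F=4) along a 3-gon: merge 3 vertices and 3 edges, delete both glued faces → V=8, E=18, F=12.
Attach a regular octahedron (V=6, E=12, F=8) along a 3-gon: merge 3 vertices and 3 edges, delete both glued faces → V=11, E=27, F=18.
Check: V − E + F = 11 − 27 + 18 = 2.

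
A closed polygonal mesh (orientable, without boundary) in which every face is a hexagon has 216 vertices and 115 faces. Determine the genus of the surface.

8

Every face is a hexagon, so 2E = 6·115 = 690, giving E = 345.
χ = V − E + F = 216 − 345 + 115 = -14.
For a closed orientable surface χ = 2 − 2g, so g = (2 − (-14))/2 = 8.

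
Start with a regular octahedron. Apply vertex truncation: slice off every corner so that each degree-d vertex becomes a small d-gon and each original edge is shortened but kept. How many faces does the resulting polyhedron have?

14

The base solid has V = 6, E = 12, F = 8.
Truncation replaces each original edge-end by a new vertex, so V′ = 2E = 24.
Each original edge survives, and each old vertex of degree d contributes d new edges; summing degrees gives Σd = 2E, so E′ = E + 2E = 3E = 36.
Each original face survives and each original vertex becomes one new face: F′ = F + V = 14.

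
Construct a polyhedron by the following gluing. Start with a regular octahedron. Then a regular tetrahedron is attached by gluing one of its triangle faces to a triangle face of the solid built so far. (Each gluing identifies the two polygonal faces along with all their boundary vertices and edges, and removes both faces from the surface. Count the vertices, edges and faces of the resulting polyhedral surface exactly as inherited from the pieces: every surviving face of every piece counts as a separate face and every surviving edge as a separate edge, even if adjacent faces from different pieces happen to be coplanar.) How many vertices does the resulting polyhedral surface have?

7

A regular octahedron: V=6, E=12, F=8.
Attach a regular tetrahedron (V=4, E=6, F=4) along a 3-gon: merge 3 vertices and 3 edges, delete both glued faces → V=7, E=15, F=10.
Check: V − E + F = 7 − 15 + 10 = 2.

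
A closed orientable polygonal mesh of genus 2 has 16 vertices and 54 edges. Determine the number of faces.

36

For a closed orientable surface of genus 2, χ = 2 − 2·2 = -2.
F = -2 − V + E = -2 − 16 + 54 = 36.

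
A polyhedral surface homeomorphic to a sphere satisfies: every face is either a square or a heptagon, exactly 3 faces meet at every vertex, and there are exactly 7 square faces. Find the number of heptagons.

2

Let x be the number of heptagons; then F = 7 + x.
Edge–face incidences: 2E = 4·7 + 7·x = 28 + 7x.
Every vertex has degree 3, so 3V = 2E.
Euler: V − E + F = 2 ⇒ (2E)/3 − E + (7 + x) = 2.
Multiply by 6: 2·(2E) − 3·(2E) + 6·(7 + x) = 12, i.e. 42 + 6x − (28 + 7x) = 12.
Collecting terms: −x + 14 = 12, so −x = −2, so x = 2.
Then 2E = 28 + 7·2 = 42, so E = 21, V = 2E/3 = 14, F = 7 + 2 = 9.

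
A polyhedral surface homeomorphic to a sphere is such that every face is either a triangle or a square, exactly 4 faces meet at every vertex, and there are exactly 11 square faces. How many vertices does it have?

Let x be the number of triangles; then F = 11 + x.
Edge–face incidences: 2E = 4·11 + 3·x = 44 + 3x.
Every vertex has degree 4, so 4V = 2E.
Euler: V − E + F = 2 ⇒ (2E)/4 − E + (11 + x) = 2.
Multiply by 8: 2·(2E) − 4·(2E) + 8·(11 + x) = 16, i.e. 88 + 8x − 2·(44 + 3x) = 16.
Collecting terms: 2x = 16, so x = 8.
Then 2E = 44 + 3·8 = 68, so E = 34, V = 2E/4 = 17, F = 11 + 8 = 19.

17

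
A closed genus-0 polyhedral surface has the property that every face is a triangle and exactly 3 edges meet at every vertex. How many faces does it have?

4

Each face has 3 edges and each edge borders two faces, so 2E = 3F.
Each vertex has degree 3, so 3V = 2E and hence V = 3F/3.
Euler: V − E + F = 2 ⇒ (3F/3) − (3F/2) + F = 2.
Multiply by 6: (6 − 9 + 6)F = 12, i.e. 3F = 12.
So F = 4, E = 3·4/2 = 6, V = 3·4/3 = 4.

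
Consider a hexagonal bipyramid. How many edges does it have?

18

A bipyramid over an n-gon has 2n triangular faces and n + 2 vertices: V = 6 + 2 = 8, E = 3·6 = 18, F = 2·6 = 12.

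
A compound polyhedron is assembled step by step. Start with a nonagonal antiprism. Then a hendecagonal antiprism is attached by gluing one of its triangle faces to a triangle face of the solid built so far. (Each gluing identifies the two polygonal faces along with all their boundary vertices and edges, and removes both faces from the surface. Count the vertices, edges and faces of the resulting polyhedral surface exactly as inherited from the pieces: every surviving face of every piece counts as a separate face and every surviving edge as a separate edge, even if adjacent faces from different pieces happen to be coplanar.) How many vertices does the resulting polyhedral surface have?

A nonagonal antiprism: V=18, E=36, F=20.
Attach a hendecagonal antiprism (V=22, E=44, F=24) along a 3-gon: merge 3 vertices and 3 edges, delete both glued faces → V=37, E=77, F=42.
Check: V − E + F = 37 − 77 + 42 = 2.

37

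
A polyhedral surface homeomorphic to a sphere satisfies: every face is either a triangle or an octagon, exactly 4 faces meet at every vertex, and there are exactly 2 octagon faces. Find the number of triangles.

Let x be the number of triangles; then F = 2 + x.
Edge–face incidences: 2E = 8·2 + 3·x = 16 + 3x.
Every vertex has degree 4, so 4V = 2E.
Euler: V − E + F = 2 ⇒ (2E)/4 − E + (2 + x) = 2.
Multiply by 8: 2·(2E) − 4·(2E) + 8·(2 + x) = 16, i.e. 16 + 8x − 2·(16 + 3x) = 16.
Collecting terms: 2x − 16 = 16, so 2x = 32, so x = 16.
Then 2E = 16 + 3·16 = 64, so E = 32, V = 2E/4 = 16, F = 2 + 16 = 18.

16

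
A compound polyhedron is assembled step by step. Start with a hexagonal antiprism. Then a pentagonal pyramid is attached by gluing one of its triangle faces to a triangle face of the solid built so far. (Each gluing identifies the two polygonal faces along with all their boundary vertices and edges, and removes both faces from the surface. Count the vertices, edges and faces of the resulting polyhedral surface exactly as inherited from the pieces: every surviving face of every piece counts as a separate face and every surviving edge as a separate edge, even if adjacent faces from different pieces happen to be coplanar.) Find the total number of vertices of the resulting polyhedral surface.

15

A hexagonal antiprism: V=12, E=24, F=14.
Attach a pentagonal pyramid (V=6, E=10, F=6) along a 3-gon: merge 3 vertices and 3 edges, delete both glued faces → V=15, E=31, F=18.
Check: V − E + F = 15 − 31 + 18 = 2.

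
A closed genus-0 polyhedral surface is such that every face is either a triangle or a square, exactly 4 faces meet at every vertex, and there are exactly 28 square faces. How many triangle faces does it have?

Let x be the number of triangles; then F = 28 + x.
Edge–face incidences: 2E = 4·28 + 3·x = 112 + 3x.
Every vertex has degree 4, so 4V = 2E.
Euler: V − E + F = 2 ⇒ (2E)/4 − E + (28 + x) = 2.
Multiply by 8: 2·(2E) − 4·(2E) + 8·(28 + x) = 16, i.e. 224 + 8x − 2·(112 + 3x) = 16.
Collecting terms: 2x = 16, so x = 8.
Then 2E = 112 + 3·8 = 136, so E = 68, V = 2E/4 = 34, F = 28 + 8 = 36.

8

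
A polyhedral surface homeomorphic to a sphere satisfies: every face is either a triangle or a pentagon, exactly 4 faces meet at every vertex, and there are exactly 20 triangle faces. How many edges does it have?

60

Let x be the number of pentagons; then F = 20 + x.
Edge–face incidences: 2E = 3·20 + 5·x = 60 + 5x.
Every vertex has degree 4, so 4V = 2E.
Euler: V − E + F = 2 ⇒ (2E)/4 − E + (20 + x) = 2.
Multiply by 8: 2·(2E) − 4·(2E) + 8·(20 + x) = 16, i.e. 160 + 8x − 2·(60 + 5x) = 16.
Collecting terms: −2x + 40 = 16, so −2x = −24, so x = 12.
Then 2E = 60 + 5·12 = 120, so E = 60, V = 2E/4 = 30, F = 20 + 12 = 32.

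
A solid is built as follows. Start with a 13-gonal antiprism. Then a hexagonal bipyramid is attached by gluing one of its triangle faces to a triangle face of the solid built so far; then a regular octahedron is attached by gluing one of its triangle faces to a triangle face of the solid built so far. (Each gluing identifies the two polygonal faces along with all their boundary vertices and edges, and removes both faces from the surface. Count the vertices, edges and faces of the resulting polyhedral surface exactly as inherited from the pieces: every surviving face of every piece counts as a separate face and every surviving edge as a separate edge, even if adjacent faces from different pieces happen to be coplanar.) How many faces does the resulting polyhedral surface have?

44

A 13-gonal antiprism: V=26, E=52, F=28.
Attach a hexagonal bipyramid (V=8, E=18, F=12) along a 3-gon: merge 3 vertices and 3 edges, delete both glued faces → V=31, E=67, F=38.
Attach a regular octahedron (V=6, E=12, F=8) along a 3-gon: merge 3 vertices and 3 edges, delete both glued faces → V=34, E=76, F=44.
Check: V − E + F = 34 − 76 + 44 = 2.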